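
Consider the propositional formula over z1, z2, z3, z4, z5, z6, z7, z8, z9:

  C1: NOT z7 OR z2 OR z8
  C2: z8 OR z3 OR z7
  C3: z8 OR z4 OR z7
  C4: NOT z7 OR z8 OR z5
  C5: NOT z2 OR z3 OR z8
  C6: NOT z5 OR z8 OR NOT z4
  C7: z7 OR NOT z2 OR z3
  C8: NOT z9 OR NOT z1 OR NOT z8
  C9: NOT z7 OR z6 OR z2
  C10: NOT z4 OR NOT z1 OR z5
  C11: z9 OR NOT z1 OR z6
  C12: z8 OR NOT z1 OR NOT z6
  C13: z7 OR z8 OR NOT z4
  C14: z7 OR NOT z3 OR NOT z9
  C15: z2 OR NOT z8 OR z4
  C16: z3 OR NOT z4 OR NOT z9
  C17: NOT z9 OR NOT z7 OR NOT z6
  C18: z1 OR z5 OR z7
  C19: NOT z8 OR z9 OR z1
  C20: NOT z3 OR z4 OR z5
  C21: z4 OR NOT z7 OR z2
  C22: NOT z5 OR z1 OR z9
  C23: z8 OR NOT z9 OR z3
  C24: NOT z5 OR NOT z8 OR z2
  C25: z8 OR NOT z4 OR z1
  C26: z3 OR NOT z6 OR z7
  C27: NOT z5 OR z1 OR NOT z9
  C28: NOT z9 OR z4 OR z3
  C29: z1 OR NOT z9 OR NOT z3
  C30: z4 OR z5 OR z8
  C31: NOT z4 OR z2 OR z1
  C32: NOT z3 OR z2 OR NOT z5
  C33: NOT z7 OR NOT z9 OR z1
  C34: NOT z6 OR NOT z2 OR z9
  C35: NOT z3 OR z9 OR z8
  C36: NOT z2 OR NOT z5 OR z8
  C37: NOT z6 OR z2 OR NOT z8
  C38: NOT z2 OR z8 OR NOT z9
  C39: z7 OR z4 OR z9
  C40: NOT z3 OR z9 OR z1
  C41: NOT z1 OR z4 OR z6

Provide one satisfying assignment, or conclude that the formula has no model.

UNSATISFIABLE

Case z7 = false:
Case z8 = true:
Case z2 = false:
(z4) alone gives z4 = true.
(NOT z5) alone gives z5 = false.
(NOT z1) alone gives z1 = false.
That conflicts with the unit clause (z1).
Backtrack on z2: now try z2 = true.
(z3) alone gives z3 = true.
(NOT z9) alone gives z9 = false.
(z1) alone gives z1 = true.
(z6) alone gives z6 = true.
That conflicts with the unit clause (NOT z6).
Either choice for z2 ends in contradiction.
Backtrack on z8: now try z8 = false.
(z3) alone gives z3 = true.
(z4) alone gives z4 = true.
That conflicts with the unit clause (NOT z4).
Either choice for z8 ends in contradiction.
Backtrack on z7: now try z7 = true.
Case z2 = true:
Case z8 = true:
Case z9 = false:
(z1) alone gives z1 = true.
(z6) alone gives z6 = true.
That conflicts with the unit clause (NOT z6).
Backtrack on z9: now try z9 = true.
(NOT z1) alone gives z1 = false.
That conflicts with the unit clause (z1).
Either choice for z9 ends in contradiction.
Backtrack on z8: now try z8 = false.
(z5) alone gives z5 = true.
That conflicts with the unit clause (NOT z5).
Either choice for z8 ends in contradiction.
Backtrack on z2: now try z2 = false.
(z8) alone gives z8 = true.
(z6) alone gives z6 = true.
That conflicts with the unit clause (NOT z6).
Either choice for z2 ends in contradiction.
Either choice for z7 ends in contradiction.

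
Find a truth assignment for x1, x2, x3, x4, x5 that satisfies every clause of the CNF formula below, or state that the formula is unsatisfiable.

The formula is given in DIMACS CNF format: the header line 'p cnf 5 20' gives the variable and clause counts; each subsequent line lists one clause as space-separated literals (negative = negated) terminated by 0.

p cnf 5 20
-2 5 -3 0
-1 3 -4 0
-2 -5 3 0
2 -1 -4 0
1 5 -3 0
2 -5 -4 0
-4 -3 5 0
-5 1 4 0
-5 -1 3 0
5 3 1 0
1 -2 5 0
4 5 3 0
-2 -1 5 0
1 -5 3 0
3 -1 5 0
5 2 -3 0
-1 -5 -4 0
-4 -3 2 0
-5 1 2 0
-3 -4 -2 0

Suppose x2 = False.
Suppose x1 = True.
From the singleton clause (¬x4), x4 = False.
Suppose x5 = True.
From the singleton clause (x3), x3 = True.
This assignment satisfies each clause.

x1=True,  x2=False,  x3=True,  x4=False,  x5=True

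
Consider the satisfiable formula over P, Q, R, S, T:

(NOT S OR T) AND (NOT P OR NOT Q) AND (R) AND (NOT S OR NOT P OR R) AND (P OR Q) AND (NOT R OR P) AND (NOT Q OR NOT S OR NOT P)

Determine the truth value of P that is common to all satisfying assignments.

Suppose P = false.
The clause (R) is unit, so R = true.
But (NOT R) is also a unit clause — contradiction.
So every satisfying assignment has P = True.

True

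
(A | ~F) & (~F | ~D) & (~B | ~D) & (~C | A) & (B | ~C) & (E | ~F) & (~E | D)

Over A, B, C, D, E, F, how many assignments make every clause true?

9

There are 2^6 = 64 truth assignments over (A, B, C, D, E, F).
Split on F. With F = 1, the clauses containing F are satisfied and ~F drops from the rest; 0 of the 2^5 = 32 assignments to the other variables satisfy what remains.
With F = 0, by the same count on the reduced clause set, 9 assignments work.
(One model: A=F, B=F, C=F, D=F, E=F, F=F.)
Total: 0 + 9 = 9.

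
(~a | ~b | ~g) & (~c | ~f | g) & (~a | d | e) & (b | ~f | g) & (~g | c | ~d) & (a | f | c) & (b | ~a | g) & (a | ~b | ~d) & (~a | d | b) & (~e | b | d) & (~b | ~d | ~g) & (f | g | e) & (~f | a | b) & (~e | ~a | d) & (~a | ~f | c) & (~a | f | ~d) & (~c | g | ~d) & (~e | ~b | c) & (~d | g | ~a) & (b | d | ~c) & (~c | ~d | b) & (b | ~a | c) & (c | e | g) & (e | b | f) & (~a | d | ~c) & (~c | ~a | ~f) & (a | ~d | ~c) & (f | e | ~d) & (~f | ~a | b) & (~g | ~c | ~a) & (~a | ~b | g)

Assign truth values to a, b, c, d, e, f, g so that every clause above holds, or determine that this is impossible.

a=0; b=1; c=0; d=0; e=0; f=1; g=1

Case a = 0:
Case f = 1:
(b) alone gives b = 1.
(~d) alone gives d = 0.
Case c = 0:
(~e) alone gives e = 0.
(g) alone gives g = 1.
All clauses are satisfied.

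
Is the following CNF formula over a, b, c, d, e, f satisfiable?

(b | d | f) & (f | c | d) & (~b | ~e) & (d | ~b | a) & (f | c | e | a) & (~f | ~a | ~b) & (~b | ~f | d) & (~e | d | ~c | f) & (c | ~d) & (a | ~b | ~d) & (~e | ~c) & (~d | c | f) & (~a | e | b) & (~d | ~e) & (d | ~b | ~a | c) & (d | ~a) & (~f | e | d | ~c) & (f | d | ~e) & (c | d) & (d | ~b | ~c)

Suppose b = 0.
Suppose d = 1.
From the singleton clause (c), c = 1.
From the singleton clause (~e), e = 0.
From the singleton clause (~a), a = 0.
Every clause is now satisfied; f is unconstrained.
A satisfying assignment: a: 0; b: 0; c: 1; d: 1; e: 0; f: 0.

Yes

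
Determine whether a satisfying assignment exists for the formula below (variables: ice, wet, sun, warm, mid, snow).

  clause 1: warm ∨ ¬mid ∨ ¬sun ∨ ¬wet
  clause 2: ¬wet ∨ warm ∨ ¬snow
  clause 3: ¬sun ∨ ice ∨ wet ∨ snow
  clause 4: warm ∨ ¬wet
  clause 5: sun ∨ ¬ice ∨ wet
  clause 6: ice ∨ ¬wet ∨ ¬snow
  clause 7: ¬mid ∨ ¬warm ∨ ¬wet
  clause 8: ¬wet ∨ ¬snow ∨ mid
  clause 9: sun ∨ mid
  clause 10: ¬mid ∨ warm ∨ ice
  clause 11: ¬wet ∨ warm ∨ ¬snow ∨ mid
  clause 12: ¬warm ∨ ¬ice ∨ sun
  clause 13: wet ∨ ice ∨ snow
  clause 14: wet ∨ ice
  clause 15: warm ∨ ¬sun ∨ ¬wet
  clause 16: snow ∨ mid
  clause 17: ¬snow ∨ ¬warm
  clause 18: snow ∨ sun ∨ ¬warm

Satisfiable

Case warm = False:
(¬wet) alone gives wet = False.
(ice) alone gives ice = True.
(sun) alone gives sun = True.
Case snow = True:
Every clause is now satisfied; mid is unconstrained.
A satisfying assignment: ice: True; wet: False; sun: True; warm: False; mid: False; snow: True.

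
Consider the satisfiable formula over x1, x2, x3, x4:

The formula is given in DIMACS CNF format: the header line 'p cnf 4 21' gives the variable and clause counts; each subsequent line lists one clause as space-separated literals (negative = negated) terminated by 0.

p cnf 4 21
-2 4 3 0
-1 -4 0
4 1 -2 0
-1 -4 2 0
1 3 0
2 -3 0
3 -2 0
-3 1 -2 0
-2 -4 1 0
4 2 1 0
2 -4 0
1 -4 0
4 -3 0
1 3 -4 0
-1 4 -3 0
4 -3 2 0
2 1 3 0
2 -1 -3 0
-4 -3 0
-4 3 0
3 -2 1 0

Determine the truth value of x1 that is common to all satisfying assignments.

True

Suppose x1 = False.
From the singleton clause (x3), x3 = True.
From the singleton clause (x2), x2 = True.
Now (¬x2) is unsatisfied and unit — conflict.
So every satisfying assignment has x1 = True.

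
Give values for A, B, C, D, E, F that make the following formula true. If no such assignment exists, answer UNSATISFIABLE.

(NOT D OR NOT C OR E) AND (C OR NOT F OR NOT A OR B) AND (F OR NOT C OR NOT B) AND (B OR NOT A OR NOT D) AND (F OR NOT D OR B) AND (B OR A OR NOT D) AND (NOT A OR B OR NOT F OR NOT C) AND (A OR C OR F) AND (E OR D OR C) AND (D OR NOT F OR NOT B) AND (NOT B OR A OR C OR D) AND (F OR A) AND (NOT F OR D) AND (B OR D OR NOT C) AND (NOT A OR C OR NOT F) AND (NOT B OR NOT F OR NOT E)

Try F = false.
From the singleton clause (A), A = true.
Try C = false.
Try B = true.
Try E = true.
Every clause is now satisfied; D is unconstrained.

A=true, B=true, C=false, D=false, E=true, F=false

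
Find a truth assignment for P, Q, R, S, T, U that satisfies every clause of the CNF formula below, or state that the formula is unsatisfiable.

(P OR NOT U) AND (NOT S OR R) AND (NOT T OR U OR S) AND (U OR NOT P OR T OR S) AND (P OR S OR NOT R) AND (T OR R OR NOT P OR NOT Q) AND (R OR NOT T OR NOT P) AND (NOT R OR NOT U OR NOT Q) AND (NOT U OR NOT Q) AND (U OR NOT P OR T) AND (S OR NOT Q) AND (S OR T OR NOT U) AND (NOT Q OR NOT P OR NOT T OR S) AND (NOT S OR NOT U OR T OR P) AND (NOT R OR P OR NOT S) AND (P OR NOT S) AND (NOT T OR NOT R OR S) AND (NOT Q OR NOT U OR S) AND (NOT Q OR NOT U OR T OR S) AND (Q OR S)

Try P = true.
Try S = true.
(R) alone gives R = true.
Try U = false.
(T) alone gives T = true.
All clauses hold; Q can take either value.

P=true,  Q=false,  R=true,  S=true,  T=true,  U=false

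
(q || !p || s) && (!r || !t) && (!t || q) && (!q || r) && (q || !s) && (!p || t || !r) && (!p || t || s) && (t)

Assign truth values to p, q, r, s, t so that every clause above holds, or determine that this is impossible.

From the singleton clause (t), t = true.
From the singleton clause (!r), r = false.
From the singleton clause (q), q = true.
Now (!q) is unsatisfied and unit — conflict.

UNSATISFIABLE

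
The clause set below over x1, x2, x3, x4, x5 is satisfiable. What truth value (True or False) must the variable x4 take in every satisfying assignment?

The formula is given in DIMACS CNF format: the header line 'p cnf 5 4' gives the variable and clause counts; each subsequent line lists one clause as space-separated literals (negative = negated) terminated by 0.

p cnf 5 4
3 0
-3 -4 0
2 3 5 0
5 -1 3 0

Suppose x4 = True.
From the singleton clause (x3), x3 = True.
That conflicts with the unit clause (¬x3).
So every satisfying assignment has x4 = False.

False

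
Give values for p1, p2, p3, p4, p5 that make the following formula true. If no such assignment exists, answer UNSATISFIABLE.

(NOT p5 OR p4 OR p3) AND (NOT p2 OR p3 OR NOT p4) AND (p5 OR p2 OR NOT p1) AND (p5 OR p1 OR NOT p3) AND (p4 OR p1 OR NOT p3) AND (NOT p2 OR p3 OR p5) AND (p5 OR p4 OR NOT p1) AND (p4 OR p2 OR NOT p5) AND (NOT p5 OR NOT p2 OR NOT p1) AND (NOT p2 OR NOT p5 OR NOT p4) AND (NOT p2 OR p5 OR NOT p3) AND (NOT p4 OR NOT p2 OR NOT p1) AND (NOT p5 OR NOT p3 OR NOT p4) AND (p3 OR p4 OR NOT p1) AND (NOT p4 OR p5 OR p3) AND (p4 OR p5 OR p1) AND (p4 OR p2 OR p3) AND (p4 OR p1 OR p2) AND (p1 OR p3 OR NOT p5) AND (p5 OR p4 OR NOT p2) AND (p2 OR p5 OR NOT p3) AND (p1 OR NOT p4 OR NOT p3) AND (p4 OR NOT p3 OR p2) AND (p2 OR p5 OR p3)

p1 ↦ true, p2 ↦ false, p3 ↦ false, p4 ↦ true, p5 ↦ true

Case p5 = true:
Case p4 = true:
Unit clause (NOT p2) forces p2 = false.
Unit clause (NOT p3) forces p3 = false.
Unit clause (p1) forces p1 = true.
Every clause now holds.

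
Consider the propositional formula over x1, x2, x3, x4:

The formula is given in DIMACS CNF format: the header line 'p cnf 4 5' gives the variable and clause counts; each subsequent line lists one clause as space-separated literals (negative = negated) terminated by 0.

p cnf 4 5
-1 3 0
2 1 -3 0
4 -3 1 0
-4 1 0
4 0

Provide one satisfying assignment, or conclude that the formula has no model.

The clause (x4) is unit, so x4 = True.
The clause (x1) is unit, so x1 = True.
The clause (x3) is unit, so x3 = True.
No clause remains; x2 is free.

x1=True, x2=True, x3=True, x4=True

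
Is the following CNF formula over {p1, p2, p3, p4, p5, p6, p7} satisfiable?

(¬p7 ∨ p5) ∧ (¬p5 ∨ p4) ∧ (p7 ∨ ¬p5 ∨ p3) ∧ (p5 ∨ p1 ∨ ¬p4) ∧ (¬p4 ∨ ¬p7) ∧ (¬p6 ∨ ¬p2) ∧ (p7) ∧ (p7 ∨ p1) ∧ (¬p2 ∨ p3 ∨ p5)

(p7) alone gives p7 = True.
(p5) alone gives p5 = True.
(p4) alone gives p4 = True.
Now (¬p4) is unsatisfied and unit — conflict.
No assignment satisfies every clause.

No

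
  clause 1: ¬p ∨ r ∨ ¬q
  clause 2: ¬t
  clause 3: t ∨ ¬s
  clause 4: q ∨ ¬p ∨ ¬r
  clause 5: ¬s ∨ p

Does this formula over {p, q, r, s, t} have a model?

Satisfiable

From the singleton clause (¬t), t = False.
From the singleton clause (¬s), s = False.
Suppose p = True.
Suppose r = False.
From the singleton clause (¬q), q = False.
All clauses are satisfied.
A satisfying assignment: p=True; q=False; r=False; s=False; t=False.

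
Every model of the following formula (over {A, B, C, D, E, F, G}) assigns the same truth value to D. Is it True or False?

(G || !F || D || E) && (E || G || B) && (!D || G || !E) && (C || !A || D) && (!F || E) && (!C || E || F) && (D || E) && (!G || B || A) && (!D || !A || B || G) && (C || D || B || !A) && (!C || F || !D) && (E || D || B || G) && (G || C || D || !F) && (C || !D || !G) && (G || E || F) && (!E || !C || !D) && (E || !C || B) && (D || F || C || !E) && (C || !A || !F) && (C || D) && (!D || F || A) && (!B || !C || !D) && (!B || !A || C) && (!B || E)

False

Suppose D = true.
Suppose G = true.
The clause (C) is unit, so C = true.
The clause (F) is unit, so F = true.
The clause (E) is unit, so E = true.
That conflicts with the unit clause (!E).
Undo G and try G = false.
The clause (!E) is unit, so E = false.
The clause (B) is unit, so B = true.
That conflicts with the unit clause (!B).
Either choice for G ends in contradiction.
So every satisfying assignment has D = False.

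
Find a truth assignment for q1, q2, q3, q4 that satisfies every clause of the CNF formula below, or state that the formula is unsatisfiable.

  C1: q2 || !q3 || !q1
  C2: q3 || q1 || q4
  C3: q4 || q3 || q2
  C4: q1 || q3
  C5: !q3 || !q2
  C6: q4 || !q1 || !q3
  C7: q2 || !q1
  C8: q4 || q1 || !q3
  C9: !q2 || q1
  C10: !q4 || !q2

q1 ↦ false; q2 ↦ false; q3 ↦ true; q4 ↦ true

Try q1 = false.
Unit clause (q3) forces q3 = true.
Unit clause (!q2) forces q2 = false.
Unit clause (q4) forces q4 = true.
All clauses are satisfied.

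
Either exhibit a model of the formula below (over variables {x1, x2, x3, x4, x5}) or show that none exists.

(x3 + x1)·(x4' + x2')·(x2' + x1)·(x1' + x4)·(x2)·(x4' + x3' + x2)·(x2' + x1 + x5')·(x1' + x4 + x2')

UNSATISFIABLE

From the singleton clause (x2), x2 = 1.
From the singleton clause (x4'), x4 = 0.
From the singleton clause (x1), x1 = 1.
Now (x1') is unsatisfied and unit — conflict.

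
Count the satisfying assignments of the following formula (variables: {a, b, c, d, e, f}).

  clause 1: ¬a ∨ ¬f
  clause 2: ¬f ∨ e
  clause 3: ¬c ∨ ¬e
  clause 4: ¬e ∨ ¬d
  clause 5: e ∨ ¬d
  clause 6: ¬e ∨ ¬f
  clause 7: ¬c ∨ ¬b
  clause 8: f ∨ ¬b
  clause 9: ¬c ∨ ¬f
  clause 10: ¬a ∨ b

3

There are 2^6 = 64 truth assignments over (a, b, c, d, e, f).
Split on e. With e = True, the clauses containing e are satisfied and ¬e drops from the rest; 1 of the 2^5 = 32 assignments to the other variables satisfy what remains.
With e = False, by the same count on the reduced clause set, 2 assignments work.
(One model: a=F, b=F, c=F, d=F, e=F, f=F.)
Total: 1 + 2 = 3.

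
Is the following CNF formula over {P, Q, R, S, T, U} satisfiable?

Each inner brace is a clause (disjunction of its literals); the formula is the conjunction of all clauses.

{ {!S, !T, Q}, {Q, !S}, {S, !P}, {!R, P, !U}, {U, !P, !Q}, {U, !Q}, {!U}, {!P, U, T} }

Yes, satisfiable

From the singleton clause (!U), U = false.
From the singleton clause (!Q), Q = false.
From the singleton clause (!S), S = false.
From the singleton clause (!P), P = false.
No clause remains; R, T are free.
A satisfying assignment: P=false; Q=false; R=false; S=false; T=true; U=false.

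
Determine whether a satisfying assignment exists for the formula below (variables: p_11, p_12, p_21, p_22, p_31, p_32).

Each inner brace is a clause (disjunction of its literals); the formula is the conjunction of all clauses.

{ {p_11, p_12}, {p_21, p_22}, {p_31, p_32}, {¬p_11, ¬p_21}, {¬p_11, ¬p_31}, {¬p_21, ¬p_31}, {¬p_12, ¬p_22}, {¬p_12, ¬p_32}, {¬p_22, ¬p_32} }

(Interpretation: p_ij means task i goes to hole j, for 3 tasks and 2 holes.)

No, unsatisfiable

Case p_11 = True:
Unit clause (¬p_21) forces p_21 = False.
Unit clause (p_22) forces p_22 = True.
Unit clause (¬p_31) forces p_31 = False.
Unit clause (p_32) forces p_32 = True.
But (¬p_32) is also a unit clause — contradiction.
That branch fails; take p_11 = False instead.
Unit clause (p_12) forces p_12 = True.
Unit clause (¬p_22) forces p_22 = False.
Unit clause (p_21) forces p_21 = True.
Unit clause (¬p_31) forces p_31 = False.
Unit clause (p_32) forces p_32 = True.
But (¬p_32) is also a unit clause — contradiction.
Either choice for p_11 ends in contradiction.
No assignment satisfies every clause.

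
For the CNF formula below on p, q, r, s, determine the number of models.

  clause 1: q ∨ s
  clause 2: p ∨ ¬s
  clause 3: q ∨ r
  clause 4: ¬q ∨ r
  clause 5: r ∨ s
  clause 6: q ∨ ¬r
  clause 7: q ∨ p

There are 2^4 = 16 truth assignments over (p, q, r, s).
Check each against the 7 clauses (columns in the order p, q, r, s):
  F F F F  ✗ fails (q ∨ s)
  F F F T  ✗ fails (p ∨ ¬s)
  F F T F  ✗ fails (q ∨ s)
  F F T T  ✗ fails (p ∨ ¬s)
  F T F F  ✗ fails (¬q ∨ r)
  F T F T  ✗ fails (p ∨ ¬s)
  F T T F  ✓ satisfies all
  F T T T  ✗ fails (p ∨ ¬s)
  T F F F  ✗ fails (q ∨ s)
  T F F T  ✗ fails (q ∨ r)
  T F T F  ✗ fails (q ∨ s)
  T F T T  ✗ fails (q ∨ ¬r)
  T T F F  ✗ fails (¬q ∨ r)
  T T F T  ✗ fails (¬q ∨ r)
  T T T F  ✓ satisfies all
  T T T T  ✓ satisfies all
3 of the 16 rows are models.

3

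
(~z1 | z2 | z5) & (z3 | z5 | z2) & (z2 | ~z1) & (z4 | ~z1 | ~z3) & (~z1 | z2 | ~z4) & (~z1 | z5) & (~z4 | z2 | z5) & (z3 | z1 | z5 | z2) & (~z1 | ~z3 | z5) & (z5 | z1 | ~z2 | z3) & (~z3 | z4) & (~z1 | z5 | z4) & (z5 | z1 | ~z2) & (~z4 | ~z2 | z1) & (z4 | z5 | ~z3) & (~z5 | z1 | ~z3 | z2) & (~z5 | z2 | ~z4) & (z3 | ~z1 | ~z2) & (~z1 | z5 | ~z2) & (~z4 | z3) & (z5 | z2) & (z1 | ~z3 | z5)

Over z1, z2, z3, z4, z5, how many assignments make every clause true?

3

There are 2^5 = 32 truth assignments over (z1, z2, z3, z4, z5).
Split on z3. With z3 = 1, the clauses containing z3 are satisfied and ~z3 drops from the rest; 1 of the 2^4 = 16 assignments to the other variables satisfy what remains.
With z3 = 0, by the same count on the reduced clause set, 2 assignments work.
(One model: z1=F, z2=F, z3=F, z4=F, z5=T.)
Total: 1 + 2 = 3.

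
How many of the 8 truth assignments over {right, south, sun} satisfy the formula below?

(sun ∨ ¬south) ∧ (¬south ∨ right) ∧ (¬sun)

There are 2^3 = 8 truth assignments over (right, south, sun).
Check each against the 3 clauses (columns in the order right, south, sun):
  F F F  ✓ satisfies all
  F F T  ✗ fails (¬sun)
  F T F  ✗ fails (sun ∨ ¬south)
  F T T  ✗ fails (¬south ∨ right)
  T F F  ✓ satisfies all
  T F T  ✗ fails (¬sun)
  T T F  ✗ fails (sun ∨ ¬south)
  T T T  ✗ fails (¬sun)
2 of the 8 rows are models.

2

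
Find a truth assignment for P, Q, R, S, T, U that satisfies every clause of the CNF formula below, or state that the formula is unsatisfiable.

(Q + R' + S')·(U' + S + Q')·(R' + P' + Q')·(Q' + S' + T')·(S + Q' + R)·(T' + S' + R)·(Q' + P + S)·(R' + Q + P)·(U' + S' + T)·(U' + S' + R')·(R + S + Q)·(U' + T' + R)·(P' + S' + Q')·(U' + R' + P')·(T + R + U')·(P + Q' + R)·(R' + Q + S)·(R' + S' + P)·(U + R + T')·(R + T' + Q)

P: 0, Q: 0, R: 0, S: 1, T: 0, U: 0

Suppose Q = 0.
Suppose R = 0.
(S) alone gives S = 1.
(T') alone gives T = 0.
(U') alone gives U = 0.
All clauses hold; P can take either value.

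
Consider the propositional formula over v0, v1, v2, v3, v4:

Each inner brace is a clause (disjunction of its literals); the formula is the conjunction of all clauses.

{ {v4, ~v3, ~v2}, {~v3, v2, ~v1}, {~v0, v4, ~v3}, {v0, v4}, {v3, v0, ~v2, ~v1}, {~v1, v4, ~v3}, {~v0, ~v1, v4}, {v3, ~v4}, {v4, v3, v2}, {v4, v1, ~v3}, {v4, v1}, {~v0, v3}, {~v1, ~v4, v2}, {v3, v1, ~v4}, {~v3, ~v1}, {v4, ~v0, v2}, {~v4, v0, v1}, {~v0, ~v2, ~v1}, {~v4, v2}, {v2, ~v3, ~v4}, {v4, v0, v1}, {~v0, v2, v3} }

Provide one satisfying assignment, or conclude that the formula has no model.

Branch on v0: set v0 = 1.
From the singleton clause (v3), v3 = 1.
From the singleton clause (v4), v4 = 1.
From the singleton clause (~v1), v1 = 0.
From the singleton clause (v2), v2 = 1.
All clauses are satisfied.

v0=1, v1=0, v2=1, v3=1, v4=1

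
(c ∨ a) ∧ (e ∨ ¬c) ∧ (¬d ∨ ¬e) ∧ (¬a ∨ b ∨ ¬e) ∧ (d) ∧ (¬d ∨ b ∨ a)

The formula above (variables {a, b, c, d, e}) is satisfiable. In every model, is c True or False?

False

Suppose c = True.
(e) alone gives e = True.
(¬d) alone gives d = False.
That conflicts with the unit clause (d).
So every satisfying assignment has c = False.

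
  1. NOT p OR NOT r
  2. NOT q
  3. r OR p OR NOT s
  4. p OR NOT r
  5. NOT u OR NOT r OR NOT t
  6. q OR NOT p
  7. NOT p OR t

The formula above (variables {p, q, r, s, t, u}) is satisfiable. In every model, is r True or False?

False

Suppose r = true.
The clause (NOT p) is unit, so p = false.
But (p) is also a unit clause — contradiction.
So every satisfying assignment has r = False.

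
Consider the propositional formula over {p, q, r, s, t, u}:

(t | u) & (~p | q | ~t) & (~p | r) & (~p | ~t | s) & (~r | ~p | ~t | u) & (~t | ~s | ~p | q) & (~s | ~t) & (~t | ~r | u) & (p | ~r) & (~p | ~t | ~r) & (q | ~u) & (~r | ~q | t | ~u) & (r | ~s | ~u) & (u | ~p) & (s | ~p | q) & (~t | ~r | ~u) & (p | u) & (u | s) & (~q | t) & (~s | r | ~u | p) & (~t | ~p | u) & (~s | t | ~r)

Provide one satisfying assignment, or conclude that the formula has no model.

p ↦ 0; q ↦ 1; r ↦ 0; s ↦ 0; t ↦ 1; u ↦ 1

Case t = 1:
(~s) alone gives s = 0.
(~p) alone gives p = 0.
(~r) alone gives r = 0.
(u) alone gives u = 1.
(q) alone gives q = 1.
All clauses are satisfied.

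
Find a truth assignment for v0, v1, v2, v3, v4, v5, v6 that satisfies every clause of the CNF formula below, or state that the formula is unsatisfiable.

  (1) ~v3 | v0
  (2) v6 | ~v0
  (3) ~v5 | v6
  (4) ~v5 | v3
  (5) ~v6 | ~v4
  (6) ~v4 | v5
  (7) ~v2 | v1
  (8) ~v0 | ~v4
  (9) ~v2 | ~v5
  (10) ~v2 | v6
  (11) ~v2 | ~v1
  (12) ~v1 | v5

Suppose v3 = 1.
The clause (v0) is unit, so v0 = 1.
The clause (v6) is unit, so v6 = 1.
The clause (~v4) is unit, so v4 = 0.
Suppose v2 = 0.
Suppose v1 = 1.
The clause (v5) is unit, so v5 = 1.
This assignment satisfies each clause.

v0=1,  v1=1,  v2=0,  v3=1,  v4=0,  v5=1,  v6=1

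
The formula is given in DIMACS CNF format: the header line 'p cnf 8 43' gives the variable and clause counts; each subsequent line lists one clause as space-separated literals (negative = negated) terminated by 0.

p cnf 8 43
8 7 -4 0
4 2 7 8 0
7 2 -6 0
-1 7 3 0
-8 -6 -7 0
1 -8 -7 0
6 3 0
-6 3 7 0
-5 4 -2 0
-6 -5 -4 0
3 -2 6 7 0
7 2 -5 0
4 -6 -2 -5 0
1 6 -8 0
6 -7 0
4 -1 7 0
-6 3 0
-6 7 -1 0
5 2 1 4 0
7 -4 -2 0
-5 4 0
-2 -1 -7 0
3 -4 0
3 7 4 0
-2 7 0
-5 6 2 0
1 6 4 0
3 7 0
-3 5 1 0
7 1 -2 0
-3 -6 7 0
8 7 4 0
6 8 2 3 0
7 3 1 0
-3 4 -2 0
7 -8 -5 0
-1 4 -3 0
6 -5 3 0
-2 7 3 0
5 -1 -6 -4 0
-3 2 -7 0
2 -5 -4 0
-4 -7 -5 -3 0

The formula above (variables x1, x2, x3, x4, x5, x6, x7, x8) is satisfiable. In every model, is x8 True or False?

True

Suppose x8 = False.
Case x7 = True:
Unit clause (x6) forces x6 = True.
Unit clause (x3) forces x3 = True.
Unit clause (x2) forces x2 = True.
Unit clause (¬x1) forces x1 = False.
Unit clause (x5) forces x5 = True.
Unit clause (x4) forces x4 = True.
But (¬x4) is also a unit clause — contradiction.
That branch fails; take x7 = False instead.
Unit clause (¬x4) forces x4 = False.
But (x4) is also a unit clause — contradiction.
Either choice for x7 ends in contradiction.
So every satisfying assignment has x8 = True.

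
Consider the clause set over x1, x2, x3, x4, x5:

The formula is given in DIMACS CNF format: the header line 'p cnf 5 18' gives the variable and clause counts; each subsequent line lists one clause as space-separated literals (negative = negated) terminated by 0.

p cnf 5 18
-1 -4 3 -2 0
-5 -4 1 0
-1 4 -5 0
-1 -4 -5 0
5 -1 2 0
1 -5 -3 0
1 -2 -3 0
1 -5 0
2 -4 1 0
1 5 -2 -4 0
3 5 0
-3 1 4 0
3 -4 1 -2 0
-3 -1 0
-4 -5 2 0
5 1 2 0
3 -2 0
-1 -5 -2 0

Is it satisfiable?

No, unsatisfiable

Try x1 = True.
(¬x3) alone gives x3 = False.
(x5) alone gives x5 = True.
(x4) alone gives x4 = True.
That conflicts with the unit clause (¬x4).
Backtrack on x1: now try x1 = False.
(¬x5) alone gives x5 = False.
(x3) alone gives x3 = True.
(¬x2) alone gives x2 = False.
That conflicts with the unit clause (x2).
Both values of x1 lead to a conflict.
No assignment satisfies every clause.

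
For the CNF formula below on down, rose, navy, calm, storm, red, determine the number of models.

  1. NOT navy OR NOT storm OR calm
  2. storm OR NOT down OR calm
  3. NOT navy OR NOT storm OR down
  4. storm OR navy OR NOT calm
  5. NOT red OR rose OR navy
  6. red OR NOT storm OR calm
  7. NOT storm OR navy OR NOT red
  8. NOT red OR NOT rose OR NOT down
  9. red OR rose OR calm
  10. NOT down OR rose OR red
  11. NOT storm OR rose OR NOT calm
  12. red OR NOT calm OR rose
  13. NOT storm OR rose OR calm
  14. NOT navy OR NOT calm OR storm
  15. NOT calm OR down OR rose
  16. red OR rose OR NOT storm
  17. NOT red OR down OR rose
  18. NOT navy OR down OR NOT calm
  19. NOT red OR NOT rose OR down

5

There are 2^6 = 64 truth assignments over (down, rose, navy, calm, storm, red).
Split on red. With red = true, the clauses containing red are satisfied and NOT red drops from the rest; 0 of the 2^5 = 32 assignments to the other variables satisfy what remains.
With red = false, by the same count on the reduced clause set, 5 assignments work.
(One model: down=F, rose=T, navy=F, calm=F, storm=F, red=F.)
Total: 0 + 5 = 5.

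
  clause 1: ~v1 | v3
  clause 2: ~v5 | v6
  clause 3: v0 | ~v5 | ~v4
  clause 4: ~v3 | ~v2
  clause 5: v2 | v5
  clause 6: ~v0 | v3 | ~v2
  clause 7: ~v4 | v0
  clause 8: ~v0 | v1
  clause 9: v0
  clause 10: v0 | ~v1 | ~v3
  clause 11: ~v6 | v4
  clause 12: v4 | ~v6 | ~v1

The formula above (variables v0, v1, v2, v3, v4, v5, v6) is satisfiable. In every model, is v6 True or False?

True

Suppose v6 = 0.
From the singleton clause (~v5), v5 = 0.
From the singleton clause (v2), v2 = 1.
From the singleton clause (~v3), v3 = 0.
From the singleton clause (~v1), v1 = 0.
From the singleton clause (~v0), v0 = 0.
Now (v0) is unsatisfied and unit — conflict.
So every satisfying assignment has v6 = True.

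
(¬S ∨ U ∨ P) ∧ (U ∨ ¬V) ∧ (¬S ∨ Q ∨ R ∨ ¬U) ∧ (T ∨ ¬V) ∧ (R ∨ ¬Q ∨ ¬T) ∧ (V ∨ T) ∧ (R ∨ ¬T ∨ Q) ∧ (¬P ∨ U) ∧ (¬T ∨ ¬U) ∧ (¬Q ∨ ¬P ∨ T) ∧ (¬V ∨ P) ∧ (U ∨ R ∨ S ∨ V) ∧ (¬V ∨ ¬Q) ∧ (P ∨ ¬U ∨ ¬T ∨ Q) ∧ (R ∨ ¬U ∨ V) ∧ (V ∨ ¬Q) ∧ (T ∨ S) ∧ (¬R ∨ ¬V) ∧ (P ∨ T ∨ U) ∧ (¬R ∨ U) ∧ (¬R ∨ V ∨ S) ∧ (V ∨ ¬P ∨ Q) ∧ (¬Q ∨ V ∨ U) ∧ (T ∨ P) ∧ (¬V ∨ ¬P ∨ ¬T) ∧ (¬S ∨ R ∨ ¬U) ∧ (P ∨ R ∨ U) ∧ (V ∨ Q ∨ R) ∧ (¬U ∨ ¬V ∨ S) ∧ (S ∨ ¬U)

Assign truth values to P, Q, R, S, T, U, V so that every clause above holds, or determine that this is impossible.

Suppose U = True.
From the singleton clause (¬T), T = False.
From the singleton clause (¬V), V = False.
Now (V) is unsatisfied and unit — conflict.
Backtrack on U: now try U = False.
From the singleton clause (¬V), V = False.
From the singleton clause (T), T = True.
From the singleton clause (¬P), P = False.
From the singleton clause (¬S), S = False.
From the singleton clause (R), R = True.
Now (¬R) is unsatisfied and unit — conflict.
Either choice for U ends in contradiction.

UNSATISFIABLE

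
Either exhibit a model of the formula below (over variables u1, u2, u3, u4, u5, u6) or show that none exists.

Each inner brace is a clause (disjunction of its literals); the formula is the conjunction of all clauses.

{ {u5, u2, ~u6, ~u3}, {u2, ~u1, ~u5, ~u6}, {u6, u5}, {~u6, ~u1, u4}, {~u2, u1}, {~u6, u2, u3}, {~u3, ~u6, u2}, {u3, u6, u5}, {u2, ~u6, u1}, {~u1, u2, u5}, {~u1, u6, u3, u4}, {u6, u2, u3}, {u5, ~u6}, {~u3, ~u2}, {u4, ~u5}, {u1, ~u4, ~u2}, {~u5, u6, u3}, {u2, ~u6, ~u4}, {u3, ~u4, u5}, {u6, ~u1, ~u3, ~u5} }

u1: 1,  u2: 1,  u3: 0,  u4: 1,  u5: 1,  u6: 1

Try u6 = 1.
From the singleton clause (u5), u5 = 1.
From the singleton clause (u4), u4 = 1.
From the singleton clause (u2), u2 = 1.
From the singleton clause (u1), u1 = 1.
From the singleton clause (~u3), u3 = 0.
All clauses are satisfied.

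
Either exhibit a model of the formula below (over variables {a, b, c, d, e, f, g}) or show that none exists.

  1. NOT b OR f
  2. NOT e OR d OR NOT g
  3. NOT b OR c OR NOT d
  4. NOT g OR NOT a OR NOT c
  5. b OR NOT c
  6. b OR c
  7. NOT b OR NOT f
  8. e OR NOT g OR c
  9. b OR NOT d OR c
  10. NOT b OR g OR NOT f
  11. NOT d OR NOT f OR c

Case b = false:
(NOT c) alone gives c = false.
Now (c) is unsatisfied and unit — conflict.
So b must be the other value — set b = true.
(f) alone gives f = true.
Now (NOT f) is unsatisfied and unit — conflict.
Both values of b lead to a conflict.

UNSATISFIABLE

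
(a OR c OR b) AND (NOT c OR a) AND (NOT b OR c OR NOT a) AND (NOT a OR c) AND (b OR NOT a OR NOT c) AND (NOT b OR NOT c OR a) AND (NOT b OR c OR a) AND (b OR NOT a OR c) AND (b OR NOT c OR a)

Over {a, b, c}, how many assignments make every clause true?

There are 2^3 = 8 truth assignments over (a, b, c).
Check each against the 9 clauses (columns in the order a, b, c):
  F F F  ✗ fails (a OR c OR b)
  F F T  ✗ fails (NOT c OR a)
  F T F  ✗ fails (NOT b OR c OR a)
  F T T  ✗ fails (NOT c OR a)
  T F F  ✗ fails (NOT a OR c)
  T F T  ✗ fails (b OR NOT a OR NOT c)
  T T F  ✗ fails (NOT b OR c OR NOT a)
  T T T  ✓ satisfies all
1 of the 8 rows is a model.

1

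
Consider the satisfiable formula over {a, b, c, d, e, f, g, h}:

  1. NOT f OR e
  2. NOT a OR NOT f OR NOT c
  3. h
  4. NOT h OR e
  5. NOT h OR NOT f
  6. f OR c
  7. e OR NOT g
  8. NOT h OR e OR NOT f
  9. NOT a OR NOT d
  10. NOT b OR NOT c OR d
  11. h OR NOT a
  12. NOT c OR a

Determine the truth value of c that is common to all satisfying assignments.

Suppose c = false.
Unit clause (h) forces h = true.
Unit clause (e) forces e = true.
Unit clause (NOT f) forces f = false.
That conflicts with the unit clause (f).
So every satisfying assignment has c = True.

True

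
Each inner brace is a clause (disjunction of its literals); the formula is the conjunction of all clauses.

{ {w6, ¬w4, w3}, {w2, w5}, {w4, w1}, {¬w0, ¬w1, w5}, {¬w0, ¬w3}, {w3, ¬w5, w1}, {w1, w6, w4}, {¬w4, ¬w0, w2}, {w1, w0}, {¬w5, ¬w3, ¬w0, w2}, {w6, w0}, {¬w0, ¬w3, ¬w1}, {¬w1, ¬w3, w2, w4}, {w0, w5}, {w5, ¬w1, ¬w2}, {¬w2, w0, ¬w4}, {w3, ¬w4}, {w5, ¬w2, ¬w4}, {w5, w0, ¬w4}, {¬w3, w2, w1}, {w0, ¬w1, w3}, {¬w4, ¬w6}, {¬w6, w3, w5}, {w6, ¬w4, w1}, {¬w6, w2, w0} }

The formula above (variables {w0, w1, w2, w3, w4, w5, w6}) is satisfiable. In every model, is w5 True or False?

Suppose w5 = False.
Unit clause (w2) forces w2 = True.
Unit clause (w0) forces w0 = True.
Unit clause (¬w1) forces w1 = False.
Unit clause (w4) forces w4 = True.
That conflicts with the unit clause (¬w4).
So every satisfying assignment has w5 = True.

True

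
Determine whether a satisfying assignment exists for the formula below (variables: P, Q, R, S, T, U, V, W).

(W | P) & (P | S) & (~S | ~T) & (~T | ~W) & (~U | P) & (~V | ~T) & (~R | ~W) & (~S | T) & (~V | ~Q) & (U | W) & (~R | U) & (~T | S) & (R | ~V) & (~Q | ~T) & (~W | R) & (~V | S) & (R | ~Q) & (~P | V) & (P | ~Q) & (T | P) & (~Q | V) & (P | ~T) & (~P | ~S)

Unsatisfiable

Branch on W: set W = 1.
From the singleton clause (~T), T = 0.
From the singleton clause (~R), R = 0.
Now (R) is unsatisfied and unit — conflict.
Undo W and try W = 0.
From the singleton clause (P), P = 1.
From the singleton clause (U), U = 1.
From the singleton clause (V), V = 1.
From the singleton clause (~T), T = 0.
From the singleton clause (~S), S = 0.
Now (S) is unsatisfied and unit — conflict.
Either choice for W ends in contradiction.
No assignment satisfies every clause.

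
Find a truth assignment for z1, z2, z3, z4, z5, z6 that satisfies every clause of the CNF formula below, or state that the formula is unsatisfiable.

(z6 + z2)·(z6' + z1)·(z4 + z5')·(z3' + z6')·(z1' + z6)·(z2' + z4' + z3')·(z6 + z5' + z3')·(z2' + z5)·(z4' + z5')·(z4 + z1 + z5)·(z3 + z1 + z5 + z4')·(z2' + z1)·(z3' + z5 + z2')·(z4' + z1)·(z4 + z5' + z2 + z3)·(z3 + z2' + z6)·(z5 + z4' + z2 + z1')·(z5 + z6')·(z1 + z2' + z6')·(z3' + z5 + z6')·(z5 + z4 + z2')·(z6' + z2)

UNSATISFIABLE

Suppose z6 = 1.
(z1) alone gives z1 = 1.
(z3') alone gives z3 = 0.
(z5) alone gives z5 = 1.
(z4) alone gives z4 = 1.
But (z4') is also a unit clause — contradiction.
Backtrack on z6: now try z6 = 0.
(z2) alone gives z2 = 1.
(z1') alone gives z1 = 0.
But (z1) is also a unit clause — contradiction.
Both values of z6 lead to a conflict.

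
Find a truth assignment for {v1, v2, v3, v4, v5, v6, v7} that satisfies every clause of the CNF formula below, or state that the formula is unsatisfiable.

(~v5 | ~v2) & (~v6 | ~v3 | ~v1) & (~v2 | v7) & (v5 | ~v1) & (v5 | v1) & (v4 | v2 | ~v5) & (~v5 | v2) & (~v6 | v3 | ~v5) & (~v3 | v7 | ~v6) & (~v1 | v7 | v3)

UNSATISFIABLE

Case v5 = 0:
The clause (~v1) is unit, so v1 = 0.
Now (v1) is unsatisfied and unit — conflict.
So v5 must be the other value — set v5 = 1.
The clause (~v2) is unit, so v2 = 0.
Now (v2) is unsatisfied and unit — conflict.
Either choice for v5 ends in contradiction.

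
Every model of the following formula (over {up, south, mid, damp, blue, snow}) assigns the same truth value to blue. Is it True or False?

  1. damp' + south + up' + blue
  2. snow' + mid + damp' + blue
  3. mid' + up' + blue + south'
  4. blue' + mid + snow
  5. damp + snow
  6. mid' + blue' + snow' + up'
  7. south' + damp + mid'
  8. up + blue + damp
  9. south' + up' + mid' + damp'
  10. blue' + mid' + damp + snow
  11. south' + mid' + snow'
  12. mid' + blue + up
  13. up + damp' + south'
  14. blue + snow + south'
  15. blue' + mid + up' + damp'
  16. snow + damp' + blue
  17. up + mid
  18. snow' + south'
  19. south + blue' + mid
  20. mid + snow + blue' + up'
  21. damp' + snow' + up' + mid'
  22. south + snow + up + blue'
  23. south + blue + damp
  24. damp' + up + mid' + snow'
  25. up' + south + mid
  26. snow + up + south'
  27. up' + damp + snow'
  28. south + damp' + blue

Suppose blue = 0.
Try damp = 1.
Unit clause (snow) forces snow = 1.
Unit clause (mid) forces mid = 1.
Unit clause (south') forces south = 0.
But (south) is also a unit clause — contradiction.
So damp must be the other value — set damp = 0.
Unit clause (snow) forces snow = 1.
Unit clause (up) forces up = 1.
But (up') is also a unit clause — contradiction.
Either choice for damp ends in contradiction.
So every satisfying assignment has blue = True.

True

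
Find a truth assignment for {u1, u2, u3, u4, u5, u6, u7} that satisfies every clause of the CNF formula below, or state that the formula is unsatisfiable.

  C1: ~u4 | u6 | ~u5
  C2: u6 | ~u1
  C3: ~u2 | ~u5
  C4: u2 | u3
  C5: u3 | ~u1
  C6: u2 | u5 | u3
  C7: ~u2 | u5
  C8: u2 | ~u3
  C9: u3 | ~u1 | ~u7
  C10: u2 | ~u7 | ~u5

UNSATISFIABLE

Suppose u6 = 1.
Suppose u2 = 0.
The clause (u3) is unit, so u3 = 1.
Now (~u3) is unsatisfied and unit — conflict.
That branch fails; take u2 = 1 instead.
The clause (~u5) is unit, so u5 = 0.
Now (u5) is unsatisfied and unit — conflict.
Both values of u2 lead to a conflict.
That branch fails; take u6 = 0 instead.
The clause (~u1) is unit, so u1 = 0.
Suppose u4 = 0.
Suppose u2 = 0.
The clause (u3) is unit, so u3 = 1.
Now (~u3) is unsatisfied and unit — conflict.
That branch fails; take u2 = 1 instead.
The clause (~u5) is unit, so u5 = 0.
Now (u5) is unsatisfied and unit — conflict.
Both values of u2 lead to a conflict.
That branch fails; take u4 = 1 instead.
The clause (~u5) is unit, so u5 = 0.
The clause (~u2) is unit, so u2 = 0.
The clause (u3) is unit, so u3 = 1.
Now (~u3) is unsatisfied and unit — conflict.
Both values of u4 lead to a conflict.
Both values of u6 lead to a conflict.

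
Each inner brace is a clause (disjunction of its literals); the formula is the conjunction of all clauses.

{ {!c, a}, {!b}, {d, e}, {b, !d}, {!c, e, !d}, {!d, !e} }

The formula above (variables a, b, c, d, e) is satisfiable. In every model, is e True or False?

True

Suppose e = false.
(!b) alone gives b = false.
(d) alone gives d = true.
That conflicts with the unit clause (!d).
So every satisfying assignment has e = True.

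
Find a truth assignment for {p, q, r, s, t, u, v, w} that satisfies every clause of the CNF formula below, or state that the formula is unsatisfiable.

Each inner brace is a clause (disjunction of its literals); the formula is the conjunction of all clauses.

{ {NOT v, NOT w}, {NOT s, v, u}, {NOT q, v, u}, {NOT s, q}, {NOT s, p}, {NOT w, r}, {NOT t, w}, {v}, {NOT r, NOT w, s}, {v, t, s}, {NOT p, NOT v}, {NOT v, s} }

From the singleton clause (v), v = true.
From the singleton clause (NOT w), w = false.
From the singleton clause (NOT t), t = false.
From the singleton clause (NOT p), p = false.
From the singleton clause (NOT s), s = false.
But (s) is also a unit clause — contradiction.

UNSATISFIABLE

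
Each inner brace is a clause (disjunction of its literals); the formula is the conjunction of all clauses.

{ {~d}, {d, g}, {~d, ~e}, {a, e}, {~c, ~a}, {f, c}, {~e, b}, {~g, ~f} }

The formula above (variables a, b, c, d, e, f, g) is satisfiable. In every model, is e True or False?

True

Suppose e = 0.
The clause (~d) is unit, so d = 0.
The clause (g) is unit, so g = 1.
The clause (a) is unit, so a = 1.
The clause (~c) is unit, so c = 0.
The clause (f) is unit, so f = 1.
But (~f) is also a unit clause — contradiction.
So every satisfying assignment has e = True.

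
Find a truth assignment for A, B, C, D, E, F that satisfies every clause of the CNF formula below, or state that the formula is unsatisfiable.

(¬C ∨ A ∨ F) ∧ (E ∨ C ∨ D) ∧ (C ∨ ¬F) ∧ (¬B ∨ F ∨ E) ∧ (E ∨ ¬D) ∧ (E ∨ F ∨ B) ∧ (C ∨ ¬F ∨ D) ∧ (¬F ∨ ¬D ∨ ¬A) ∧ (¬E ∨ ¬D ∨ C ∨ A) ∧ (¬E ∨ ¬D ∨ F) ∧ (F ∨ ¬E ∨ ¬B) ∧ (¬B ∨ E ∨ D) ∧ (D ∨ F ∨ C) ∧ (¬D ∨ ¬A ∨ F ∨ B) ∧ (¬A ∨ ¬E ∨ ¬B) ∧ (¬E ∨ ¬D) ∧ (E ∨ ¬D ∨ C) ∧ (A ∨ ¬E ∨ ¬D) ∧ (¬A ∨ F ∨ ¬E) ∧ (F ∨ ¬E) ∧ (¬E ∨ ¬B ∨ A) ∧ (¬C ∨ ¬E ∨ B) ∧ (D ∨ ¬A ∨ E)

A=False, B=False, C=True, D=False, E=False, F=True

Branch on C: set C = True.
Branch on A: set A = False.
From the singleton clause (F), F = True.
Branch on E: set E = False.
From the singleton clause (¬D), D = False.
From the singleton clause (¬B), B = False.
All clauses are satisfied.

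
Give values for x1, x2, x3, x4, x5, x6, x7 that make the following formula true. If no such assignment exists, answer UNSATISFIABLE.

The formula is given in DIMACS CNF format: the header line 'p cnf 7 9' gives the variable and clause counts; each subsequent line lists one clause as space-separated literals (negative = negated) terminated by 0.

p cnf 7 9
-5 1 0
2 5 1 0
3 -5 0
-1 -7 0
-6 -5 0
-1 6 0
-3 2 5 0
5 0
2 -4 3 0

Unit clause (x5) forces x5 = True.
Unit clause (x1) forces x1 = True.
Unit clause (x3) forces x3 = True.
Unit clause (¬x7) forces x7 = False.
Unit clause (¬x6) forces x6 = False.
But (x6) is also a unit clause — contradiction.

UNSATISFIABLE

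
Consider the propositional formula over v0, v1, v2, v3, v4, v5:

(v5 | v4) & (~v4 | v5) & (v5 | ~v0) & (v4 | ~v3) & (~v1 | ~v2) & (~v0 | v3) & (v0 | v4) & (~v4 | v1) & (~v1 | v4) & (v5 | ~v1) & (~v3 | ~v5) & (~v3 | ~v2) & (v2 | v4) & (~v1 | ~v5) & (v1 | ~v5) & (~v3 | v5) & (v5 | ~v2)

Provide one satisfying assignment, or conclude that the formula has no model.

UNSATISFIABLE

Branch on v5: set v5 = 1.
Unit clause (~v3) forces v3 = 0.
Unit clause (~v0) forces v0 = 0.
Unit clause (v4) forces v4 = 1.
Unit clause (v1) forces v1 = 1.
But (~v1) is also a unit clause — contradiction.
That branch fails; take v5 = 0 instead.
Unit clause (v4) forces v4 = 1.
But (~v4) is also a unit clause — contradiction.
Either choice for v5 ends in contradiction.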